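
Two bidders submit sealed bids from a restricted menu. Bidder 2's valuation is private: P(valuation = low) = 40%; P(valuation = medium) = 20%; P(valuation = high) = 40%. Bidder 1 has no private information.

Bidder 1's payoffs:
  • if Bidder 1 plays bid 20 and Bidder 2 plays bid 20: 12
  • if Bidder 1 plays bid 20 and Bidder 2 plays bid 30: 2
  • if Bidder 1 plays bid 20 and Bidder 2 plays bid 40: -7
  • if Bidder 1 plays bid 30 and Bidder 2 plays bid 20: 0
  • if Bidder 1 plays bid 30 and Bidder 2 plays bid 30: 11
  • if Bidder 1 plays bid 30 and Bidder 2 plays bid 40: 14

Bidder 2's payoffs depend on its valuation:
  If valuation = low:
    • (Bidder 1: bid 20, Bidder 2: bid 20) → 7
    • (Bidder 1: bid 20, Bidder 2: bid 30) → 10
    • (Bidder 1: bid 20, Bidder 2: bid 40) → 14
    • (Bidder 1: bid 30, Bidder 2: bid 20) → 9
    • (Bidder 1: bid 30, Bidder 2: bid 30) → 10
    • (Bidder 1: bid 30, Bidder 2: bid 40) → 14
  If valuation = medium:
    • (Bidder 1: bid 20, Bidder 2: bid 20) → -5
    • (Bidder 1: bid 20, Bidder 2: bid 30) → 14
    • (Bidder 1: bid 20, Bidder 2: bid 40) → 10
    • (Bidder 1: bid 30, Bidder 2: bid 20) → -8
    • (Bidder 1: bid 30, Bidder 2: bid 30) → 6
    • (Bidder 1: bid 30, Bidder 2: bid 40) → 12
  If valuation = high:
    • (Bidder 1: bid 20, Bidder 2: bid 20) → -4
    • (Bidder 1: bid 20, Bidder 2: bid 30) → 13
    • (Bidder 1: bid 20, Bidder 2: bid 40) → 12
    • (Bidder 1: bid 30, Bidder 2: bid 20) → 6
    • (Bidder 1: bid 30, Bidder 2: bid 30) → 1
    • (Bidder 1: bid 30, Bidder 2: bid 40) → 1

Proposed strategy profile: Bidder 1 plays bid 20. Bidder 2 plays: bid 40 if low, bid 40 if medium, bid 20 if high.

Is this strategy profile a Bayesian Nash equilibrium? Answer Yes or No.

No

A profile is a BNE iff every type of every player is best-responding given beliefs about the other side.
Bidder 1 plays bid 20: E[bid 20] = 0.4·(-7) + 0.2·(-7) + 0.4·(12) = 0.6; E[bid 30] = 8.4. Not best-responding. ✗
Bidder 2 (valuation low), facing bid 20: bid 20 gives 7, bid 30 gives 10, bid 40 gives 14. Proposed bid 40 is best. ✓
Bidder 2 (valuation medium), facing bid 20: bid 20 gives -5, bid 30 gives 14, bid 40 gives 10. Proposed bid 40 is not best — profitable deviation exists. ✗
Bidder 2 (valuation high), facing bid 20: bid 20 gives -4, bid 30 gives 13, bid 40 gives 12. Proposed bid 20 is not best — profitable deviation exists. ✗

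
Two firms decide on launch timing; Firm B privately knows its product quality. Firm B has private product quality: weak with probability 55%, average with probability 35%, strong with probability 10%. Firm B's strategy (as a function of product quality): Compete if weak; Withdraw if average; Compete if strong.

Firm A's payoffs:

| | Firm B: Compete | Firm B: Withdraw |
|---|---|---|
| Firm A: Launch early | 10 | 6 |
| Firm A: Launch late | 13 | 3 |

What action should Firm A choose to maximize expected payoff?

Compute Firm A's expected payoff for each action, taking the expectation over Firm B's type.
E[Launch early] = 0.55·(10) + 0.35·(6) + 0.1·(10) = 8.6
E[Launch late] = 0.55·(13) + 0.35·(3) + 0.1·(13) = 9.5
Best response: Launch late (9.5 is the largest).

Launch late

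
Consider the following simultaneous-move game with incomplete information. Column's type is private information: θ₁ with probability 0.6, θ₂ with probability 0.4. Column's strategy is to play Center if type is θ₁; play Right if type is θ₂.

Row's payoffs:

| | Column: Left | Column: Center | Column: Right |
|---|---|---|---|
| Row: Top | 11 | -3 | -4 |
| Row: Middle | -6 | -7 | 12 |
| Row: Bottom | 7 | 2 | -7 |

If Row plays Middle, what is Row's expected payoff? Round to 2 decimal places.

0.60

E[Middle] = 0.6·(-7) + 0.4·12 = (-4.2) + 4.8 = 0.6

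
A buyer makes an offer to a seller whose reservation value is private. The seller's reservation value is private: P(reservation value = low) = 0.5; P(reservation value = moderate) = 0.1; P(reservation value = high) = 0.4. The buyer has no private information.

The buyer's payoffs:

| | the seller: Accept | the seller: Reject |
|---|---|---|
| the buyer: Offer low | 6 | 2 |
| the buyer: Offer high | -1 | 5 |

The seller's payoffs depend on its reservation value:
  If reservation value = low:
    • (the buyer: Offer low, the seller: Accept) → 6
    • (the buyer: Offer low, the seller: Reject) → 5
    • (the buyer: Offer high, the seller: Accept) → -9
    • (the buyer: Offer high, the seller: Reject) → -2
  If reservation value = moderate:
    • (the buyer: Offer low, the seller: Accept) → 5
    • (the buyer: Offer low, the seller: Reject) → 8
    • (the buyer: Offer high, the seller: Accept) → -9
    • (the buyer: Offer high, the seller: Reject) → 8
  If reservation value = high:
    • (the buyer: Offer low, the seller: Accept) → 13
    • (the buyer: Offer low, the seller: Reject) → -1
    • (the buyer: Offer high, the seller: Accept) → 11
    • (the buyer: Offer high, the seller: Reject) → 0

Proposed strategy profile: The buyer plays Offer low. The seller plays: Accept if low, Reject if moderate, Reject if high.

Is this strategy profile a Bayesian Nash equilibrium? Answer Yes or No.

No

A profile is a BNE iff every type of every player is best-responding given beliefs about the other side.
The buyer plays Offer low: E[Offer low] = 0.5·(6) + 0.1·(2) + 0.4·(2) = 4; E[Offer high] = 2. Best-responding. ✓
The seller (reservation value low), facing Offer low: Accept gives 6, Reject gives 5. Proposed Accept is best. ✓
The seller (reservation value moderate), facing Offer low: Accept gives 5, Reject gives 8. Proposed Reject is best. ✓
The seller (reservation value high), facing Offer low: Accept gives 13, Reject gives -1. Proposed Reject is not best — profitable deviation exists. ✗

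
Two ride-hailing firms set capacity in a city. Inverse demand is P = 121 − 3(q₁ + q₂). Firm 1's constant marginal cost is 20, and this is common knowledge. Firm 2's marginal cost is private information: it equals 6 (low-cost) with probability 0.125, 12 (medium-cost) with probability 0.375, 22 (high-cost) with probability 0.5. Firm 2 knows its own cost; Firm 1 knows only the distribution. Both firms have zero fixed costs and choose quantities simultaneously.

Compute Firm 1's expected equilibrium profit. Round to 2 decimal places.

350.28

Firm 2 with cost c maximizes (121 − 3(q₁+q₂) − c)·q₂, giving q₂(c) = (121 − c − 3q₁)/6.
E[c₂] = 0.125·6 + 0.375·12 + 0.5·22 = 16.25
Firm 1's FOC against E[q₂] yields q₁ = (121 − 2·20 + E[c₂])/9 = (121 − 40 + 16.25)/9 = 10.8056.
E[P] = 121 − 3·(q₁ + E[q₂]) = 52.4167; Firm 1's expected profit = (E[P] − 20)·q₁ = (52.4167 − 20)·10.8056 = 350.28.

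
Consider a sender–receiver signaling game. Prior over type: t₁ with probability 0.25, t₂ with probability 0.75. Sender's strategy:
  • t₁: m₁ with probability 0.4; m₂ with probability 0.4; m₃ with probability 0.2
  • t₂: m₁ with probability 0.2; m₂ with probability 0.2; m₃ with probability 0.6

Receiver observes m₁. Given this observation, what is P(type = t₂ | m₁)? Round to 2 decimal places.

0.60

Apply Bayes' rule using the sender's strategy as the likelihood.
P(m₁) = 0.25·0.4 + 0.75·0.2 = 0.25
P(t₂ | m₁) = (0.75·0.2) / 0.25 = 0.15 / 0.25 = 0.6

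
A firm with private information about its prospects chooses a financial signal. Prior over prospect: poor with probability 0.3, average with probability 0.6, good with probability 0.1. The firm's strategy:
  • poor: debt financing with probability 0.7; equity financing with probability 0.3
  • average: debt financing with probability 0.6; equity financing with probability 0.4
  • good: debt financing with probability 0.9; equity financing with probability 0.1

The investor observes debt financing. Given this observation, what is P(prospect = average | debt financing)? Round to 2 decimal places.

P(debt financing) = 0.3·0.7 + 0.6·0.6 + 0.1·0.9 = 0.66
P(average | debt financing) = (0.6·0.6) / 0.66 = 0.36 / 0.66 = 0.545455

0.55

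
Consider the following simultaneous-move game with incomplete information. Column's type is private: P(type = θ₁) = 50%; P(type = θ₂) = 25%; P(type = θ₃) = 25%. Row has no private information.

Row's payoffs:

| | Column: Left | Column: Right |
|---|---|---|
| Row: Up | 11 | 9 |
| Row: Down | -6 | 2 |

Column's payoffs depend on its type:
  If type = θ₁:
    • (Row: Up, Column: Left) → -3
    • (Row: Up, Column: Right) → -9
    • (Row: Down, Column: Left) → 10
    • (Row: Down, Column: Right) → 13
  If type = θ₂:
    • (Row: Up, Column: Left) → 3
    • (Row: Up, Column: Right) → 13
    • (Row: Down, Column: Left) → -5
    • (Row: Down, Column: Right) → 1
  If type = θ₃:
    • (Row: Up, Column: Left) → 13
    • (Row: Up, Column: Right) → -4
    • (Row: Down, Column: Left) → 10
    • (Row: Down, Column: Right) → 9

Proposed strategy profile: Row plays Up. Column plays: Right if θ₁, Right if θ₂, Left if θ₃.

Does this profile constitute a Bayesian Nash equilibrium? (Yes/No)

No

Row plays Up: E[Up] = 0.5·(9) + 0.25·(9) + 0.25·(11) = 9.5; E[Down] = 0. Best-responding. ✓
Column (type θ₁), facing Up: Left gives -3, Right gives -9. Proposed Right is not best — profitable deviation exists. ✗
Column (type θ₂), facing Up: Left gives 3, Right gives 13. Proposed Right is best. ✓
Column (type θ₃), facing Up: Left gives 13, Right gives -4. Proposed Left is best. ✓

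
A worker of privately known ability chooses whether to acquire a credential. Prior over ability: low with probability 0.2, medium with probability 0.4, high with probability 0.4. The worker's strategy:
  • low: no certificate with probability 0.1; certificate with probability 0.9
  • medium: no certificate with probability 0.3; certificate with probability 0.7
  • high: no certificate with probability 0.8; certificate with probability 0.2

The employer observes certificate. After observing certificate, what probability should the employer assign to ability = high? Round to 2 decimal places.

0.15

P(certificate) = 0.2·0.9 + 0.4·0.7 + 0.4·0.2 = 0.54
P(high | certificate) = (0.4·0.2) / 0.54 = 0.08 / 0.54 = 0.148148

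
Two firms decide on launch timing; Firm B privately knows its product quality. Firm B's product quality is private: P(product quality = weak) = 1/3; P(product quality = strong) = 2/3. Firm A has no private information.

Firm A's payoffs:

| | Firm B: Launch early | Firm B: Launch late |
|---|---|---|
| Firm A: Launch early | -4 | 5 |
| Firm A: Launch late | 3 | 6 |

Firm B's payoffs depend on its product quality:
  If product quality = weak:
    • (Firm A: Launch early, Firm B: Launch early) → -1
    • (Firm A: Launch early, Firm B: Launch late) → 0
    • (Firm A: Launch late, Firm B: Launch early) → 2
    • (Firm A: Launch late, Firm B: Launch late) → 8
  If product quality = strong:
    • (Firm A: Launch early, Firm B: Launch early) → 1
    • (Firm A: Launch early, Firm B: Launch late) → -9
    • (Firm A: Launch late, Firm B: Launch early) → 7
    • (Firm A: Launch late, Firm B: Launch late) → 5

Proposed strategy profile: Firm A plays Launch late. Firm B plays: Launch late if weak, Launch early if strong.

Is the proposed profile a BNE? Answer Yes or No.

Yes

Firm A plays Launch late: E[Launch late] = 1/3·(6) + 2/3·(3) = 4; E[Launch early] = -1. Best-responding. ✓
Firm B (product quality weak), facing Launch late: Launch early gives 2, Launch late gives 8. Proposed Launch late is best. ✓
Firm B (product quality strong), facing Launch late: Launch early gives 7, Launch late gives 5. Proposed Launch early is best. ✓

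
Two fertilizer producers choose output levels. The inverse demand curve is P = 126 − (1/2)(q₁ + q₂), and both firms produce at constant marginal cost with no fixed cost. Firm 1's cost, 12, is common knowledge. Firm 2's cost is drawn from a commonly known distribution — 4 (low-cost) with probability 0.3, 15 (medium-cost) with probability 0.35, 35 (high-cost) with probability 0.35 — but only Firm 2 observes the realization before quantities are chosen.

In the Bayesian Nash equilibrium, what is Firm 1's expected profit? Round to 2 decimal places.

3237.44

Type-c best response for Firm 2: q₂(c) = (126 − c) − q₁/2.
Firm 1 maximizes expected profit; its first-order condition is 126 − q₁ − (1/2)E[q₂] − 12 = 0.
Substituting E[q₂] and solving: E[c₂] = 18.7, so q₁ = (126 − 2·12 + 18.7)/(3/2) = 80.4667.
E[P] = 126 − (1/2)·(q₁ + E[q₂]) = 52.2333; Firm 1's expected profit = (E[P] − 12)·q₁ = (52.2333 − 12)·80.4667 = 3237.44.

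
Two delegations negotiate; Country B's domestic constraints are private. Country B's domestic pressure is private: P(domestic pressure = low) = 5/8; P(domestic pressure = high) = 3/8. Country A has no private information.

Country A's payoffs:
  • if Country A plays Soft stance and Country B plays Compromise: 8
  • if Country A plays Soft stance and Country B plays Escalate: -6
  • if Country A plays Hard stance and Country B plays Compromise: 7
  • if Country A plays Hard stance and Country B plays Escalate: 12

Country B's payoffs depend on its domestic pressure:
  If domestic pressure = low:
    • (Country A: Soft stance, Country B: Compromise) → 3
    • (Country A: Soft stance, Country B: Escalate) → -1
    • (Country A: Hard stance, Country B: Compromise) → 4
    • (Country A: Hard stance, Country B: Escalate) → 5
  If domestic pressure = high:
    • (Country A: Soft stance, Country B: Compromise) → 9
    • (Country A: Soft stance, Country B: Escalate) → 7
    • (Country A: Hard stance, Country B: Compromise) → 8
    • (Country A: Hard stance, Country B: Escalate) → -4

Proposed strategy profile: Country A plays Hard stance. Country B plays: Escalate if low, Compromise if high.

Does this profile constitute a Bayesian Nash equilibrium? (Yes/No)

A profile is a BNE iff every type of every player is best-responding given beliefs about the other side.
Country A plays Hard stance: E[Hard stance] = 5/8·(12) + 3/8·(7) = 81/8; E[Soft stance] = -3/4. Best-responding. ✓
Country B (domestic pressure low), facing Hard stance: Compromise gives 4, Escalate gives 5. Proposed Escalate is best. ✓
Country B (domestic pressure high), facing Hard stance: Compromise gives 8, Escalate gives -4. Proposed Compromise is best. ✓

Yes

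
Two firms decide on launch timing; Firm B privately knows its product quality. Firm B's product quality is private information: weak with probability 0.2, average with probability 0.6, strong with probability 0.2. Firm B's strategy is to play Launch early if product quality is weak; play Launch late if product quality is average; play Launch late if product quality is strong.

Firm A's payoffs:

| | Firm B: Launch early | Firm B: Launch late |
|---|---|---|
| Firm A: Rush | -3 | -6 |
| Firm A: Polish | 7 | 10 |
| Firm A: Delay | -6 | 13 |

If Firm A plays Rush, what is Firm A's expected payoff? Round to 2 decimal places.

-5.40

E[Rush] = 0.2·(-3) + 0.6·(-6) + 0.2·(-6) = (-0.6) + (-3.6) + (-1.2) = -5.4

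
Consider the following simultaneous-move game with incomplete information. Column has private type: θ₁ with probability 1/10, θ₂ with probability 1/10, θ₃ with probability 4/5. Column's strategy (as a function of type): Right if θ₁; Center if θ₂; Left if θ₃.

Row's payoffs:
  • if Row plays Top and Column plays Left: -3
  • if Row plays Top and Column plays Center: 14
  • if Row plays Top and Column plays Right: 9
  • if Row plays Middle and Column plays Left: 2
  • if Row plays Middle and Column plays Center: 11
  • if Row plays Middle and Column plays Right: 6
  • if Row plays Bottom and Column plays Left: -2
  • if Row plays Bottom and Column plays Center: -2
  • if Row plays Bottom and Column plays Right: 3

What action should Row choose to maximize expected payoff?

E[Top] = 1/10·(9) + 1/10·(14) + 4/5·(-3) = -1/10
E[Middle] = 1/10·(6) + 1/10·(11) + 4/5·(2) = 33/10
E[Bottom] = 1/10·(3) + 1/10·(-2) + 4/5·(-2) = -3/2
Best response: Middle (33/10 is the largest).

Middle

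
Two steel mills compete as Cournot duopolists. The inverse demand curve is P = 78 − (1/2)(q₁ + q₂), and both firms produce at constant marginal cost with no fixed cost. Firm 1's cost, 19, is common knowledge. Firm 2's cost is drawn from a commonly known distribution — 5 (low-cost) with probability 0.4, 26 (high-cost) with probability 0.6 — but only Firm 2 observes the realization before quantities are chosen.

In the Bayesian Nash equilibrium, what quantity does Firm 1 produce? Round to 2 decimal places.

38.40

Firm 2 with cost c maximizes (78 − (1/2)(q₁+q₂) − c)·q₂, giving q₂(c) = (78 − c − (1/2)q₁).
E[c₂] = 0.4·5 + 0.6·26 = 17.6
Firm 1's FOC against E[q₂] yields q₁ = (78 − 2·19 + E[c₂])/(3/2) = (78 − 38 + 17.6)/(3/2) = 38.4.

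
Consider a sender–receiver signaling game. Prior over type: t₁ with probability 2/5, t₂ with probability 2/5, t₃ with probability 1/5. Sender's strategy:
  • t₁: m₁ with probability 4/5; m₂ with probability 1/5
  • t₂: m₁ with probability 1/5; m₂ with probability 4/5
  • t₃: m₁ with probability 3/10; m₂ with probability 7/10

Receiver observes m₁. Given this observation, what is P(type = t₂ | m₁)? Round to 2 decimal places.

P(m₁) = (2/5)·(4/5) + (2/5)·(1/5) + (1/5)·(3/10) = 23/50
P(t₂ | m₁) = ((2/5)·(1/5)) / (23/50) = (2/25) / (23/50) = 4/23

0.17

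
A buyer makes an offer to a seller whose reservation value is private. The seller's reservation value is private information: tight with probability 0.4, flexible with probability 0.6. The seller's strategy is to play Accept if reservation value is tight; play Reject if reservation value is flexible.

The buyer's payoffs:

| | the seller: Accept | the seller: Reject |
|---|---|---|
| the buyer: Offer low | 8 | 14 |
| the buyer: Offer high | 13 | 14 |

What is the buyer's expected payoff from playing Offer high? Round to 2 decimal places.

Take the expectation over the seller's reservation value, weighting each type's action by its prior probability.
E[Offer high] = 0.4·13 + 0.6·14 = 5.2 + 8.4 = 13.6

13.60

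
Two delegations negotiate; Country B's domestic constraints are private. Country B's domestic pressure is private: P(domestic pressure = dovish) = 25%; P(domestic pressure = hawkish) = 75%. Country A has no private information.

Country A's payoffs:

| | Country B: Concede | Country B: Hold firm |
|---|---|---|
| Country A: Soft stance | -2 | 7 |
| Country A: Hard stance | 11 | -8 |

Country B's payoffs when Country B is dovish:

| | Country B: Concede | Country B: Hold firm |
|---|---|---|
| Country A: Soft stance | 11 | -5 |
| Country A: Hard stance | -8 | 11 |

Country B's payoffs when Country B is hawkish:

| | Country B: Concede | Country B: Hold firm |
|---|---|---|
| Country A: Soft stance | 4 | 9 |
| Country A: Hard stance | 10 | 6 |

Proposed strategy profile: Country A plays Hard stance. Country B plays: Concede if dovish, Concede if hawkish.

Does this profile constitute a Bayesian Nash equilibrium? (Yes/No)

No

Country A plays Hard stance: E[Hard stance] = 0.25·(11) + 0.75·(11) = 11; E[Soft stance] = -2. Best-responding. ✓
Country B (domestic pressure dovish), facing Hard stance: Concede gives -8, Hold firm gives 11. Proposed Concede is not best — profitable deviation exists. ✗
Country B (domestic pressure hawkish), facing Hard stance: Concede gives 10, Hold firm gives 6. Proposed Concede is best. ✓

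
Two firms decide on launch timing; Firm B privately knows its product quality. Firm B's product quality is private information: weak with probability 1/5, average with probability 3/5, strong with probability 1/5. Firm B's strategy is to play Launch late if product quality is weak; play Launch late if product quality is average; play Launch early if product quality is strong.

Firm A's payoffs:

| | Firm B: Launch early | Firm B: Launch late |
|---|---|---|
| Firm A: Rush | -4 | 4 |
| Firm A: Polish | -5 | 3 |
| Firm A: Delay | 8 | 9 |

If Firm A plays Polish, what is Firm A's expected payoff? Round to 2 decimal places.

E[Polish] = 1/5·3 + 3/5·3 + 1/5·(-5) = 3/5 + 9/5 + (-1) = 7/5

1.40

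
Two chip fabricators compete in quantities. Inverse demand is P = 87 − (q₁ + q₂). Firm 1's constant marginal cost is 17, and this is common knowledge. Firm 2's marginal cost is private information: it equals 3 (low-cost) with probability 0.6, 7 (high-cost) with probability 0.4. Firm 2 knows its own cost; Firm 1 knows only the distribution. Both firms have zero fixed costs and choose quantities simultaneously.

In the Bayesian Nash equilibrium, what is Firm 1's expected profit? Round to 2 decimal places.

Each type of Firm 2 best-responds to q₁; Firm 1 best-responds to the expected q₂ over Firm 2's types.
Firm 2 with cost c maximizes (87 − (q₁+q₂) − c)·q₂, giving q₂(c) = (87 − c − q₁)/2.
E[c₂] = 0.6·3 + 0.4·7 = 4.6
Firm 1's FOC against E[q₂] yields q₁ = (87 − 2·17 + E[c₂])/3 = (87 − 34 + 4.6)/3 = 19.2.
E[P] = 87 − (q₁ + E[q₂]) = 36.2; Firm 1's expected profit = (E[P] − 17)·q₁ = (36.2 − 17)·19.2 = 368.64.

368.64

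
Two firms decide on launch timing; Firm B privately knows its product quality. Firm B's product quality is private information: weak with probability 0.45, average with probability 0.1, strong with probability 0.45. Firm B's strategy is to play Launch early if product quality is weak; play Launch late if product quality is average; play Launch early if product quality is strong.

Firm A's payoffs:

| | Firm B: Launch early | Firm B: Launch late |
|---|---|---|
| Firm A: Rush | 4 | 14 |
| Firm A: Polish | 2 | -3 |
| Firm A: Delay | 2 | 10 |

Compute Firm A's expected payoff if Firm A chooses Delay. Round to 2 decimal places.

Take the expectation over Firm B's product quality, weighting each type's action by its prior probability.
E[Delay] = 0.45·2 + 0.1·10 + 0.45·2 = 0.9 + 1 + 0.9 = 2.8

2.80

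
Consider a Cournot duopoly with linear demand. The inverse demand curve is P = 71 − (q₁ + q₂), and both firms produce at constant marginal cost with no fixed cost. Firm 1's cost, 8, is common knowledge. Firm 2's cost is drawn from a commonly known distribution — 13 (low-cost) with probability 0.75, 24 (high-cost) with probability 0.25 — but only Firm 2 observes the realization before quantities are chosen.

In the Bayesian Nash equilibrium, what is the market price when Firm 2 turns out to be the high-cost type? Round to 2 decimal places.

35.71

Firm 2 with cost c maximizes (71 − (q₁+q₂) − c)·q₂, giving q₂(c) = (71 − c − q₁)/2.
E[c₂] = 0.75·13 + 0.25·24 = 15.75
Firm 1's FOC against E[q₂] yields q₁ = (71 − 2·8 + E[c₂])/3 = (71 − 16 + 15.75)/3 = 23.5833.
q₂(high-cost) = 11.7083, so P = 71 − (23.5833 + 11.7083) = 35.7083.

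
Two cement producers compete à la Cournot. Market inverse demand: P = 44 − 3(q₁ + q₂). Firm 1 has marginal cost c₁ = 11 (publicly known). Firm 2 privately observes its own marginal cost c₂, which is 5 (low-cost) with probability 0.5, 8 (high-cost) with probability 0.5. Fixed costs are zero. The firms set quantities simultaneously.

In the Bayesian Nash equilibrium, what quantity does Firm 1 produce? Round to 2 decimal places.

3.17

Firm 2 with cost c maximizes (44 − 3(q₁+q₂) − c)·q₂, giving q₂(c) = (44 − c − 3q₁)/6.
E[c₂] = 0.5·5 + 0.5·8 = 6.5
Firm 1's FOC against E[q₂] yields q₁ = (44 − 2·11 + E[c₂])/9 = (44 − 22 + 6.5)/9 = 3.16667.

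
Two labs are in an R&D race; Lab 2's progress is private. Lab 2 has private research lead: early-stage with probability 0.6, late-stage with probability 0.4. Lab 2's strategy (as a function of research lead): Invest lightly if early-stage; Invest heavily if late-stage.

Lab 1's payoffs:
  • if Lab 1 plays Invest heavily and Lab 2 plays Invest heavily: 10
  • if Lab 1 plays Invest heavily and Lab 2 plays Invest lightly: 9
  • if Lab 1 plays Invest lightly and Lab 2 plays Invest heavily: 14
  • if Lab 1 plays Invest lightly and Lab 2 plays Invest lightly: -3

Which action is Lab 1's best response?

Compute Lab 1's expected payoff for each action, taking the expectation over Lab 2's type.
E[Invest heavily] = 0.6·(9) + 0.4·(10) = 9.4
E[Invest lightly] = 0.6·(-3) + 0.4·(14) = 3.8
Best response: Invest heavily (9.4 is the largest).

Invest heavily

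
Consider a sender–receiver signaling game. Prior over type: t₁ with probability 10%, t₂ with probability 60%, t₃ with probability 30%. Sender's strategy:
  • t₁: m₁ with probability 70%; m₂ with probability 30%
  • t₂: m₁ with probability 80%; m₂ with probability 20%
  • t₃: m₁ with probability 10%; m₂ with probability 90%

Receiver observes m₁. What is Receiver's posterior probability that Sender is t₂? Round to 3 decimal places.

Apply Bayes' rule using the sender's strategy as the likelihood.
P(m₁) = 0.1·0.7 + 0.6·0.8 + 0.3·0.1 = 0.58
P(t₂ | m₁) = (0.6·0.8) / 0.58 = 0.48 / 0.58 = 0.827586

0.828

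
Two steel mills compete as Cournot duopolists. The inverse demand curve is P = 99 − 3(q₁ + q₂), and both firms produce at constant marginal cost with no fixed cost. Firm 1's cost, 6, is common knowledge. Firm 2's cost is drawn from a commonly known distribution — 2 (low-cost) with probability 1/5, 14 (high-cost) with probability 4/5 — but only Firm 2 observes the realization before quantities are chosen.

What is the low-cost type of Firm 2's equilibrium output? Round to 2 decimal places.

10.69

Each type of Firm 2 best-responds to q₁; Firm 1 best-responds to the expected q₂ over Firm 2's types.
Firm 2 with cost c maximizes (99 − 3(q₁+q₂) − c)·q₂, giving q₂(c) = (99 − c − 3q₁)/6.
E[c₂] = 1/5·2 + 4/5·14 = 11.6
Firm 1's FOC against E[q₂] yields q₁ = (99 − 2·6 + E[c₂])/9 = (99 − 12 + 11.6)/9 = 10.9556.
q₂(low-cost) = (99 − 2 − 3·10.9556)/6 = 10.6889.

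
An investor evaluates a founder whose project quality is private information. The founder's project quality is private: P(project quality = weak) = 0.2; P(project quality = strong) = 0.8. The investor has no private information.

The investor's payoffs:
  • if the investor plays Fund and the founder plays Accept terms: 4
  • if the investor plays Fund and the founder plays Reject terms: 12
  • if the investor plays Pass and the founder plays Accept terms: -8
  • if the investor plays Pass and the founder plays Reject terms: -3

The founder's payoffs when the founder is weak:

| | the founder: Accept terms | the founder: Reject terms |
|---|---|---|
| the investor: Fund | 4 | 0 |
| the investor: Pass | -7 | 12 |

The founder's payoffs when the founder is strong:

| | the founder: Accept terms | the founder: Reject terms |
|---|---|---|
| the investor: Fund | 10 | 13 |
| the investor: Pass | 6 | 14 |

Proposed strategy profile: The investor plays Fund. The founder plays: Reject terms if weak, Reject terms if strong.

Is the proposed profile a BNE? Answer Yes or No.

The investor plays Fund: E[Fund] = 0.2·(12) + 0.8·(12) = 12; E[Pass] = -3. Best-responding. ✓
The founder (project quality weak), facing Fund: Accept terms gives 4, Reject terms gives 0. Proposed Reject terms is not best — profitable deviation exists. ✗
The founder (project quality strong), facing Fund: Accept terms gives 10, Reject terms gives 13. Proposed Reject terms is best. ✓

No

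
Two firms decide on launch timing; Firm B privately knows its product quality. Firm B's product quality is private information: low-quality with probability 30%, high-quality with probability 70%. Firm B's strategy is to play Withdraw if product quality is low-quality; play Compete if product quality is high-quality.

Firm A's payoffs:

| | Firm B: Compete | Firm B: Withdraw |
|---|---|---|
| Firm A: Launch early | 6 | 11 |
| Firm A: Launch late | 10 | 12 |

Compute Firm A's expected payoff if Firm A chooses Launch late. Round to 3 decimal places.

10.600

E[Launch late] = 0.3·12 + 0.7·10 = 3.6 + 7 = 10.6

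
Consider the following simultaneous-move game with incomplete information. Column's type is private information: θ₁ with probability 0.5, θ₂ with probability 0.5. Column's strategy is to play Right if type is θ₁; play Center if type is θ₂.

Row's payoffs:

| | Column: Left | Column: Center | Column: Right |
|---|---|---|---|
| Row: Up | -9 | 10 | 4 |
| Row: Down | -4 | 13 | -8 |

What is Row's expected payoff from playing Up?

7

Take the expectation over Column's type, weighting each type's action by its prior probability.
E[Up] = 0.5·4 + 0.5·10 = 2 + 5 = 7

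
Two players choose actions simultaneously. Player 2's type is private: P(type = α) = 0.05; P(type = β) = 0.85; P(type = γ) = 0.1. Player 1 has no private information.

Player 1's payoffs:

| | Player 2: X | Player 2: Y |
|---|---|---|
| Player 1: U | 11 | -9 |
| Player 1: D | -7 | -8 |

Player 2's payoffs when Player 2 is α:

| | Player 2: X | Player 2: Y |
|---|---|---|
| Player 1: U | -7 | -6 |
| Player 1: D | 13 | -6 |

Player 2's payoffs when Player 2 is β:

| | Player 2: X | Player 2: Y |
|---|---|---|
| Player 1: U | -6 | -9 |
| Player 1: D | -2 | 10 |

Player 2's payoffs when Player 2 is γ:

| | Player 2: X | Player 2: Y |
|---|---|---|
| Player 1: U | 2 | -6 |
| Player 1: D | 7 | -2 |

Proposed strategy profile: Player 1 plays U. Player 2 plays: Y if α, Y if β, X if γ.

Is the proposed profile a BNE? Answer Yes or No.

Player 1 plays U: E[U] = 0.05·(-9) + 0.85·(-9) + 0.1·(11) = -7; E[D] = -7.9. Best-responding. ✓
Player 2 (type α), facing U: X gives -7, Y gives -6. Proposed Y is best. ✓
Player 2 (type β), facing U: X gives -6, Y gives -9. Proposed Y is not best — profitable deviation exists. ✗
Player 2 (type γ), facing U: X gives 2, Y gives -6. Proposed X is best. ✓

No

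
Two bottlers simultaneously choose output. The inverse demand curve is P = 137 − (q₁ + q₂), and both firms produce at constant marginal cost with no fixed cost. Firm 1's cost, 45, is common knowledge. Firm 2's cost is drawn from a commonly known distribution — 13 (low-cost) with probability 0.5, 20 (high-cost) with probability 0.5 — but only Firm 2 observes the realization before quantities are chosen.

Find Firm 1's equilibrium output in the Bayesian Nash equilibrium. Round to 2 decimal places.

Firm 2 with cost c maximizes (137 − (q₁+q₂) − c)·q₂, giving q₂(c) = (137 − c − q₁)/2.
E[c₂] = 0.5·13 + 0.5·20 = 16.5
Firm 1's FOC against E[q₂] yields q₁ = (137 − 2·45 + E[c₂])/3 = (137 − 90 + 16.5)/3 = 21.1667.

21.17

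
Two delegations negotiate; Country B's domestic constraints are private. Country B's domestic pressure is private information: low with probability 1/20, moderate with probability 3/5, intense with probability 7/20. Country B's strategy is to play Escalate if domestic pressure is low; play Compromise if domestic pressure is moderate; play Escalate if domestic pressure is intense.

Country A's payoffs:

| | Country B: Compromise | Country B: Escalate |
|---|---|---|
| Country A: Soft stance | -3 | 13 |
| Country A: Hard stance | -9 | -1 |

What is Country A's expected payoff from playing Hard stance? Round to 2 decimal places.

E[Hard stance] = 1/20·(-1) + 3/5·(-9) + 7/20·(-1) = (-1/20) + (-27/5) + (-7/20) = -29/5

-5.80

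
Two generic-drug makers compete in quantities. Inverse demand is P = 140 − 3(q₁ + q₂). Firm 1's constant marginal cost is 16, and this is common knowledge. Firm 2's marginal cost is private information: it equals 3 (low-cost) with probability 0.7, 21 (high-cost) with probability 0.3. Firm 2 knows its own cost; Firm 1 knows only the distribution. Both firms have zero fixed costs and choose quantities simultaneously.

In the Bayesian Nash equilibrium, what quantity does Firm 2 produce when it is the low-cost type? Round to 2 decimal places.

Type-c best response for Firm 2: q₂(c) = (140 − c)/6 − q₁/2.
Firm 1 maximizes expected profit; its first-order condition is 140 − 6q₁ − 3E[q₂] − 16 = 0.
Substituting E[q₂] and solving: E[c₂] = 8.4, so q₁ = (140 − 2·16 + 8.4)/9 = 12.9333.
q₂(low-cost) = (140 − 3 − 3·12.9333)/6 = 16.3667.

16.37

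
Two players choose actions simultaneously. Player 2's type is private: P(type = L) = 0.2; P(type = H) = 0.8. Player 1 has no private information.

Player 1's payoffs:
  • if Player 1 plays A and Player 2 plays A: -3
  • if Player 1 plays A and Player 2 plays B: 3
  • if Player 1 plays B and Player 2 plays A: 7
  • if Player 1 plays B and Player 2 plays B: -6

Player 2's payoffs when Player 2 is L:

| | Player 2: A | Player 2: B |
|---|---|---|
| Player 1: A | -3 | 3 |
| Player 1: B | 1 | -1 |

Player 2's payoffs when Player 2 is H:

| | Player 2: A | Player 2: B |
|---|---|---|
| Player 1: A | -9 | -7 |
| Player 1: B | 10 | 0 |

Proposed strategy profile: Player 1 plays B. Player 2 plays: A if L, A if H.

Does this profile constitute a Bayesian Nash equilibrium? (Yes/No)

Yes

A profile is a BNE iff every type of every player is best-responding given beliefs about the other side.
Player 1 plays B: E[B] = 0.2·(7) + 0.8·(7) = 7; E[A] = -3. Best-responding. ✓
Player 2 (type L), facing B: A gives 1, B gives -1. Proposed A is best. ✓
Player 2 (type H), facing B: A gives 10, B gives 0. Proposed A is best. ✓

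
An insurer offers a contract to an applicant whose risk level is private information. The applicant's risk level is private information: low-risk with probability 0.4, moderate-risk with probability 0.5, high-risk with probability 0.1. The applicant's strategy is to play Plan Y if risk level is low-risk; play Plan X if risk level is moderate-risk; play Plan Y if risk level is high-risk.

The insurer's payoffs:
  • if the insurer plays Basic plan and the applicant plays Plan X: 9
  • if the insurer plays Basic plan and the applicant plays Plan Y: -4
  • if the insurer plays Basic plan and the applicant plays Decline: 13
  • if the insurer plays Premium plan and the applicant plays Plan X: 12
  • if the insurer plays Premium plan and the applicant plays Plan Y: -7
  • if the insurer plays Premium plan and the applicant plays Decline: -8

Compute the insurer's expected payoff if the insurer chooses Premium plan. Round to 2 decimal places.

2.50

E[Premium plan] = 0.4·(-7) + 0.5·12 + 0.1·(-7) = (-2.8) + 6 + (-0.7) = 2.5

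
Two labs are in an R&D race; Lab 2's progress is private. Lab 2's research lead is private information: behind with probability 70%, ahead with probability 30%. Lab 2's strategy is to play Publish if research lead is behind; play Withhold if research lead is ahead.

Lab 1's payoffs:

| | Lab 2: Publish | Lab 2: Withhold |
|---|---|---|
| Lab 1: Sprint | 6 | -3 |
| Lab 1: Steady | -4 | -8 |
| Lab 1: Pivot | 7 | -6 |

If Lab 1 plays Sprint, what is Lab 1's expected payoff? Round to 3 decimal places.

Take the expectation over Lab 2's research lead, weighting each type's action by its prior probability.
E[Sprint] = 0.7·6 + 0.3·(-3) = 4.2 + (-0.9) = 3.3

3.300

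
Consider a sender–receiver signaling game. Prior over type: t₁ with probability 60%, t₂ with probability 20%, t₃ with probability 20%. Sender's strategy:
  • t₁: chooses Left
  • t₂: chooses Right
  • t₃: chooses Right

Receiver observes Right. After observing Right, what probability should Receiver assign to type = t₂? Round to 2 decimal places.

0.50

Apply Bayes' rule using the sender's strategy as the likelihood.
P(Right) = 0.6·0 + 0.2·1 + 0.2·1 = 0.4
P(t₂ | Right) = (0.2·1) / 0.4 = 0.2 / 0.4 = 0.5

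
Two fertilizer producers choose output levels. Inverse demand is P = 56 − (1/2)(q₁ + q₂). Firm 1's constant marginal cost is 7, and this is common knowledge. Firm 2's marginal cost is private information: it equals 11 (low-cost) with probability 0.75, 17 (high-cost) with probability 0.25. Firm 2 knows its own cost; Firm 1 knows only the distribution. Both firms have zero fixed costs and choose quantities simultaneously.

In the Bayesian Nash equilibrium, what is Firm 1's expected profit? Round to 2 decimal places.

Type-c best response for Firm 2: q₂(c) = (56 − c) − q₁/2.
Firm 1 maximizes expected profit; its first-order condition is 56 − q₁ − (1/2)E[q₂] − 7 = 0.
Substituting E[q₂] and solving: E[c₂] = 12.5, so q₁ = (56 − 2·7 + 12.5)/(3/2) = 36.3333.
E[P] = 56 − (1/2)·(q₁ + E[q₂]) = 25.1667; Firm 1's expected profit = (E[P] − 7)·q₁ = (25.1667 − 7)·36.3333 = 660.056.

660.06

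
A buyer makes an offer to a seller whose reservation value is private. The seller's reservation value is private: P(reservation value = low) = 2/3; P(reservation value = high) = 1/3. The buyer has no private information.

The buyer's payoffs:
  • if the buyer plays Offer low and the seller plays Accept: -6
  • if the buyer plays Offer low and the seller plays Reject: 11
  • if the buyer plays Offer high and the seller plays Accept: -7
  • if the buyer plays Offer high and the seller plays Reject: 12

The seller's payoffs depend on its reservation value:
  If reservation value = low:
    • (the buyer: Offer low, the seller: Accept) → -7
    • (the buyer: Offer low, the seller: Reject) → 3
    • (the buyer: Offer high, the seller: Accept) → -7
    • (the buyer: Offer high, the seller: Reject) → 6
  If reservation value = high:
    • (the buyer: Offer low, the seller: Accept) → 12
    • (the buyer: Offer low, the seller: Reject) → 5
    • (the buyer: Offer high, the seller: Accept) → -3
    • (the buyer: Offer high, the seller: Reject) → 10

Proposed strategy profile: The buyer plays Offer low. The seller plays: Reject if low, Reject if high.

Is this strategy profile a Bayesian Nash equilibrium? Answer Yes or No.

The buyer plays Offer low: E[Offer low] = 2/3·(11) + 1/3·(11) = 11; E[Offer high] = 12. Not best-responding. ✗
The seller (reservation value low), facing Offer low: Accept gives -7, Reject gives 3. Proposed Reject is best. ✓
The seller (reservation value high), facing Offer low: Accept gives 12, Reject gives 5. Proposed Reject is not best — profitable deviation exists. ✗

No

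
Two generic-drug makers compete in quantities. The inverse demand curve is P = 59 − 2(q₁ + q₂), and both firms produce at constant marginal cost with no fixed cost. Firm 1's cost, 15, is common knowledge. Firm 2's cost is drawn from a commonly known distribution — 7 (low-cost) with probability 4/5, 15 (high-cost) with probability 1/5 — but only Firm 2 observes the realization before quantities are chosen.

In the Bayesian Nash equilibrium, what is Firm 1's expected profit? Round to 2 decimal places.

78.54

Type-c best response for Firm 2: q₂(c) = (59 − c)/4 − q₁/2.
Firm 1 maximizes expected profit; its first-order condition is 59 − 4q₁ − 2E[q₂] − 15 = 0.
Substituting E[q₂] and solving: E[c₂] = 8.6, so q₁ = (59 − 2·15 + 8.6)/6 = 6.26667.
E[P] = 59 − 2·(q₁ + E[q₂]) = 27.5333; Firm 1's expected profit = (E[P] − 15)·q₁ = (27.5333 − 15)·6.26667 = 78.5422.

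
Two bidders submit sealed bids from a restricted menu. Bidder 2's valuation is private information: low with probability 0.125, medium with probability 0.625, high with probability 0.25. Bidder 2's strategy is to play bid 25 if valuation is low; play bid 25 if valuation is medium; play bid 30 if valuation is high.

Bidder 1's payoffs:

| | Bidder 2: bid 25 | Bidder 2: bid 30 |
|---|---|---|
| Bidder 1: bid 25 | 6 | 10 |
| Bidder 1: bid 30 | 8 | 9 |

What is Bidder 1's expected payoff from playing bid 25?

7

E[bid 25] = 0.125·6 + 0.625·6 + 0.25·10 = 0.75 + 3.75 + 2.5 = 7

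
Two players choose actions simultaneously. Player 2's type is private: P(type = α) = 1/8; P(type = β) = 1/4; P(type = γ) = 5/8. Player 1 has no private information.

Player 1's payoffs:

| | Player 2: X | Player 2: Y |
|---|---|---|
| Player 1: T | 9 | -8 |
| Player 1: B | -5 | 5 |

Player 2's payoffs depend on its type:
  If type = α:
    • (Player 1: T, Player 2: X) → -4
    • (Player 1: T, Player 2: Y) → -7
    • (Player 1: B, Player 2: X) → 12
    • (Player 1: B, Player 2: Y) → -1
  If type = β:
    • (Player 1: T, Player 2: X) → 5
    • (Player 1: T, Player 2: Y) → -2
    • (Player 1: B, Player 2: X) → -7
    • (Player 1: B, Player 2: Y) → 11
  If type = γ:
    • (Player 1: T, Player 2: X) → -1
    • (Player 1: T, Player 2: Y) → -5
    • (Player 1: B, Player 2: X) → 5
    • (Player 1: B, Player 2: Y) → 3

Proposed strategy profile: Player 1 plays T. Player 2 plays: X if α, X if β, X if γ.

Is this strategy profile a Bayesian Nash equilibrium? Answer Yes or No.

A profile is a BNE iff every type of every player is best-responding given beliefs about the other side.
Player 1 plays T: E[T] = 1/8·(9) + 1/4·(9) + 5/8·(9) = 9; E[B] = -5. Best-responding. ✓
Player 2 (type α), facing T: X gives -4, Y gives -7. Proposed X is best. ✓
Player 2 (type β), facing T: X gives 5, Y gives -2. Proposed X is best. ✓
Player 2 (type γ), facing T: X gives -1, Y gives -5. Proposed X is best. ✓

Yes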